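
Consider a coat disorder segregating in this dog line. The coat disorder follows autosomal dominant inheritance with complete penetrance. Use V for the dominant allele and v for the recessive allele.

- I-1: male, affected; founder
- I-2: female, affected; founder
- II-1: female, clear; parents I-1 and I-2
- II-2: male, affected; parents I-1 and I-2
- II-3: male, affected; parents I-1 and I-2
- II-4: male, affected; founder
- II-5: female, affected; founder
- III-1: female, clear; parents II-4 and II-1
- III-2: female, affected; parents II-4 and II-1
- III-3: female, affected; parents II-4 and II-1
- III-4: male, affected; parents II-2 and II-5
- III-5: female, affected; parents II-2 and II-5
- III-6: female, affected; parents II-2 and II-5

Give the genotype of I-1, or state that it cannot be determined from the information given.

Vv

From phenotype alone, I-1 is VV or Vv.
I-1 is affected so carries V and passed v to II-1 (vv), so I-1 is Vv.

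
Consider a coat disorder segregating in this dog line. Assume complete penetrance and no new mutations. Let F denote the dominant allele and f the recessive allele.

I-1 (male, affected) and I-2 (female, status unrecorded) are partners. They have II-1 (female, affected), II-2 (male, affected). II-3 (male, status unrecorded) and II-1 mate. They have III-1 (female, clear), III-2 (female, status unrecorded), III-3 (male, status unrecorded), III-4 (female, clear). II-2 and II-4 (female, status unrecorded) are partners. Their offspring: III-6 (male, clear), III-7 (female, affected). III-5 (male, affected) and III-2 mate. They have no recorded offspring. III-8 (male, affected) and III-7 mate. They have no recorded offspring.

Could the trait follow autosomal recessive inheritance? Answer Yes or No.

Yes

A consistent assignment under autosomal recessive exists: I-1 ff, I-2 Ff, II-1 ff, II-2 ff, II-3 FF, II-4 Ff, III-1 Ff, III-2 Ff, III-3 Ff, III-4 Ff, III-5 ff, III-6 Ff, III-7 ff, III-8 ff.
In this assignment every recorded phenotype matches its genotype and every non-founder's genotype is obtainable from its parents' genotypes, so the pedigree is consistent.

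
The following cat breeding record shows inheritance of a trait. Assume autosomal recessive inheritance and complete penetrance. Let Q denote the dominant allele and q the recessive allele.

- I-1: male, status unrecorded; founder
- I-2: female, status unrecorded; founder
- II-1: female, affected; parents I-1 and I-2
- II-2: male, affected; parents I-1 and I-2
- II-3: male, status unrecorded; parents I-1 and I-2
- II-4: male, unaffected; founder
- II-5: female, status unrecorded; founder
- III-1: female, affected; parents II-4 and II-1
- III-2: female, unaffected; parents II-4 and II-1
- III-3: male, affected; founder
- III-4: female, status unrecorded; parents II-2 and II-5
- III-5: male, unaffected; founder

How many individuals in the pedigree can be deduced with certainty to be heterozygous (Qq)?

Obligate heterozygotes: II-4 is unaffected so carries Q and passed q to III-1 (qq), so II-4 is Qq; III-2 is unaffected so carries Q and received q from II-1 (qq), so III-2 is Qq.
Every other individual is either homozygous by phenotype or has at least one consistent homozygous assignment, so the count is 2.

2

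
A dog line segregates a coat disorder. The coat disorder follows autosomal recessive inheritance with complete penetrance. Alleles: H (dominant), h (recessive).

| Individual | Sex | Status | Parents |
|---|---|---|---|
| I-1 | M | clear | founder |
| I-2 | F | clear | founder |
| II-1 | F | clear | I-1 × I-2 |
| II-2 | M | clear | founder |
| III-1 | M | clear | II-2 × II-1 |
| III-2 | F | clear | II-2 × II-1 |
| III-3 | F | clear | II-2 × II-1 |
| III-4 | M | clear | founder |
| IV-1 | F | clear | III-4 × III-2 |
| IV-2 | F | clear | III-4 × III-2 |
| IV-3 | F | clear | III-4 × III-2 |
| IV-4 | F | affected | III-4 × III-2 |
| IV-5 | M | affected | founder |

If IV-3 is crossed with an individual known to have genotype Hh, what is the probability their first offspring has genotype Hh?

1/2

III-4 is clear so carries H and passed h to IV-4 (hh), so III-4 is Hh.
III-2 is clear so carries H and passed h to IV-4 (hh), so III-2 is Hh.
IV-3 is a clear offspring of III-4 (Hh) × III-2 (Hh), whose cross gives 1/4 HH : 1/2 Hh : 1/4 hh; conditioning on being clear, IV-3 is HH with probability 1/3, Hh with probability 2/3.
Summing over parental genotype combinations, P(offspring has genotype Hh) = 1/3·1/2 + 2/3·1/2 = 1/2.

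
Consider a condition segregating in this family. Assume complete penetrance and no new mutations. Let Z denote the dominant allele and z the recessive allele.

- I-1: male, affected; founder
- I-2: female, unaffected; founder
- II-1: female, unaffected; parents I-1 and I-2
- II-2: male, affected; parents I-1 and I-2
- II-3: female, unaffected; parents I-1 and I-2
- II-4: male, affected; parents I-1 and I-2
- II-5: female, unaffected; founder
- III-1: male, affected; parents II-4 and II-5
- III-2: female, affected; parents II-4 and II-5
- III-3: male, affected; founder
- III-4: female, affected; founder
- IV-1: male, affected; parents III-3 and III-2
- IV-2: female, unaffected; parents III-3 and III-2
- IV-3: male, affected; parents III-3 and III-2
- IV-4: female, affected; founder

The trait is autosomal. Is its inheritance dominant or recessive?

dominant

III-3 and III-2 are both affected yet have an unaffected child IV-2. Under a recessive model two affected parents are homozygous and every child would be affected, so the trait cannot be recessive.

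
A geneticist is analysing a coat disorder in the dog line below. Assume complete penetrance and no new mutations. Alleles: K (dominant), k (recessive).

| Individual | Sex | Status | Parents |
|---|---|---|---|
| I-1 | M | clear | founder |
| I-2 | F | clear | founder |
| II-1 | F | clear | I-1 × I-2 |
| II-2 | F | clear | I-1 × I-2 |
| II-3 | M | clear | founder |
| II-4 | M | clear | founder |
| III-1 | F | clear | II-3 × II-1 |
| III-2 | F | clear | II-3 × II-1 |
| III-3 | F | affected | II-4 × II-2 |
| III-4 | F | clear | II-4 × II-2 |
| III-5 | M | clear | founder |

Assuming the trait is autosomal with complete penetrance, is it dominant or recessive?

II-4 and II-2 are both clear yet have an affected child III-3. Under dominance, an affected child requires at least one affected parent, so the trait cannot be dominant.

recessive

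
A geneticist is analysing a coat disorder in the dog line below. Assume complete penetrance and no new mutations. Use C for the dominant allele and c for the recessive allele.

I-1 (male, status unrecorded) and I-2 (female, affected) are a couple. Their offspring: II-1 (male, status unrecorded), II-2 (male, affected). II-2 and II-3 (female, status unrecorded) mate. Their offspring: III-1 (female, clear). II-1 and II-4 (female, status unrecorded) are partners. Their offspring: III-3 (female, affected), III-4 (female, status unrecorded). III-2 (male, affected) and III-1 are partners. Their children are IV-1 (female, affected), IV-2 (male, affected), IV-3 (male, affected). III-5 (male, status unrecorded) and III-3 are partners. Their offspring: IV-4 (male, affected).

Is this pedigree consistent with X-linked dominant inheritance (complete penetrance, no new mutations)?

No

Under X-linked dominant, III-1 (clear, female) cannot arise from II-2 (affected) × II-3 (unrecorded).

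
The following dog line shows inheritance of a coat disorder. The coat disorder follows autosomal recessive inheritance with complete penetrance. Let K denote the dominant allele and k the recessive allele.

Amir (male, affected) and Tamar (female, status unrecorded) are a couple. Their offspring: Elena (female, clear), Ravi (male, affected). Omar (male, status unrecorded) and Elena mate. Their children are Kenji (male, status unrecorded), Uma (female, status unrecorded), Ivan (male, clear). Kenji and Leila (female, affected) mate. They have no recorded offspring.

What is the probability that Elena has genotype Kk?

1

Elena is clear so carries K and received k from Amir (kk), so Elena is Kk, giving P(Kk) = 1.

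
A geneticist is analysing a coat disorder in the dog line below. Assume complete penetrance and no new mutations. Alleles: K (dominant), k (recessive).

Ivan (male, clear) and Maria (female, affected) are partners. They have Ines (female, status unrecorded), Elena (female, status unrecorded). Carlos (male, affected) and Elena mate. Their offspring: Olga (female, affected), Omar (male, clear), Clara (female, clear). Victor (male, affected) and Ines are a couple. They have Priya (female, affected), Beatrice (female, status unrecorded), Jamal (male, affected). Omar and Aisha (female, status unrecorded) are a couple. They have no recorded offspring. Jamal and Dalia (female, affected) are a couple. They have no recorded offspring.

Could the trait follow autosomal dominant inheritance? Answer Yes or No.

A consistent assignment under autosomal dominant exists: Ivan kk, Maria KK, Ines Kk, Elena Kk, Carlos Kk, Victor KK, Olga KK, Omar kk, Clara kk, Aisha KK, Priya KK, Beatrice KK, Jamal KK, Dalia KK.
In this assignment every recorded phenotype matches its genotype and every non-founder's genotype is obtainable from its parents' genotypes, so the pedigree is consistent.

Yes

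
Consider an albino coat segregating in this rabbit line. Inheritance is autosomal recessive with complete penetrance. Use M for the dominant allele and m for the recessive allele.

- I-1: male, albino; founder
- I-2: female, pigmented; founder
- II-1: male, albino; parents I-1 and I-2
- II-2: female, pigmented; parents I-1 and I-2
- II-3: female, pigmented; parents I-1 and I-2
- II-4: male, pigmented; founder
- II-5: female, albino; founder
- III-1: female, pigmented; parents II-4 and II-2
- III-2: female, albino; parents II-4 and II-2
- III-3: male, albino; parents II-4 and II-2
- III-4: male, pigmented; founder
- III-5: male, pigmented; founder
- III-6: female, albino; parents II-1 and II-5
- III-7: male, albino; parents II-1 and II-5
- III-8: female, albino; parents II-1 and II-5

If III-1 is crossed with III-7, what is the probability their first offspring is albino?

II-4 is pigmented so carries M and passed m to III-2 (mm), so II-4 is Mm.
II-2 is pigmented so carries M and received m from I-1 (mm), so II-2 is Mm.
III-1 is a pigmented offspring of II-4 (Mm) × II-2 (Mm), whose cross gives 1/4 MM : 1/2 Mm : 1/4 mm; conditioning on being pigmented, III-1 is MM with probability 1/3, Mm with probability 2/3.
III-7 is albino, so III-7 is mm.
Summing over parental genotype combinations, P(offspring is albino) = 2/3·1/2 = 1/3.

1/3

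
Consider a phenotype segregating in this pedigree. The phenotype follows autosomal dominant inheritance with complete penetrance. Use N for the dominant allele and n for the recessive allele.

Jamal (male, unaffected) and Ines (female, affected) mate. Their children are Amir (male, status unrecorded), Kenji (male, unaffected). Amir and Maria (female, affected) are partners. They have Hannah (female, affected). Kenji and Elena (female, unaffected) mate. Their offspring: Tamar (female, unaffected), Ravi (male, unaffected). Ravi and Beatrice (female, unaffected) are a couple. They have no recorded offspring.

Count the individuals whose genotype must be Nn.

Obligate heterozygotes: Ines is affected so carries N and passed n to Kenji (nn), so Ines is Nn.
Every other individual is either homozygous by phenotype or has at least one consistent homozygous assignment, so the count is 1.

1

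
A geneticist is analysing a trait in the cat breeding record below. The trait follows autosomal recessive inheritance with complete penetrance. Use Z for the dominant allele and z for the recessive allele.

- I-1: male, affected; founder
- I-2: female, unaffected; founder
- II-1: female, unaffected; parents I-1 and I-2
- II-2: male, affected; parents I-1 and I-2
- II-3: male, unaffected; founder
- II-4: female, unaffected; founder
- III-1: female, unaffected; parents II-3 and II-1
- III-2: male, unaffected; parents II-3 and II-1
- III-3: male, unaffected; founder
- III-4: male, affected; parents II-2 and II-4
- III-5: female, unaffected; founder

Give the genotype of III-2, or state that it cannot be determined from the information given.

cannot be determined

III-2's phenotype allows ZZ or Zz, and no parent or child forces a single allele at both positions; consistent genotype assignments exist with III-2 as ZZ or Zz.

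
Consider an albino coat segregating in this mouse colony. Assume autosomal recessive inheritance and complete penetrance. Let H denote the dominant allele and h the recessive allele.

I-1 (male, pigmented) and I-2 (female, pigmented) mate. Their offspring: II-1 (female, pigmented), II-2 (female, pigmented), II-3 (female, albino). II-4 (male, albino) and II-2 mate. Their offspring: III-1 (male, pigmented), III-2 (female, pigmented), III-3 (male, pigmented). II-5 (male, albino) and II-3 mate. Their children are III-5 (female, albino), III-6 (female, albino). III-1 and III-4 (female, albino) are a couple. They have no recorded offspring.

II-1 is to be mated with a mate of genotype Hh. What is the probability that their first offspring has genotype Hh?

I-1 is pigmented so carries H and passed h to II-3 (hh), so I-1 is Hh.
I-2 is pigmented so carries H and passed h to II-3 (hh), so I-2 is Hh.
II-1 is a pigmented offspring of I-1 (Hh) × I-2 (Hh), whose cross gives 1/4 HH : 1/2 Hh : 1/4 hh; conditioning on being pigmented, II-1 is HH with probability 1/3, Hh with probability 2/3.
Summing over parental genotype combinations, P(offspring has genotype Hh) = 1/3·1/2 + 2/3·1/2 = 1/2.

1/2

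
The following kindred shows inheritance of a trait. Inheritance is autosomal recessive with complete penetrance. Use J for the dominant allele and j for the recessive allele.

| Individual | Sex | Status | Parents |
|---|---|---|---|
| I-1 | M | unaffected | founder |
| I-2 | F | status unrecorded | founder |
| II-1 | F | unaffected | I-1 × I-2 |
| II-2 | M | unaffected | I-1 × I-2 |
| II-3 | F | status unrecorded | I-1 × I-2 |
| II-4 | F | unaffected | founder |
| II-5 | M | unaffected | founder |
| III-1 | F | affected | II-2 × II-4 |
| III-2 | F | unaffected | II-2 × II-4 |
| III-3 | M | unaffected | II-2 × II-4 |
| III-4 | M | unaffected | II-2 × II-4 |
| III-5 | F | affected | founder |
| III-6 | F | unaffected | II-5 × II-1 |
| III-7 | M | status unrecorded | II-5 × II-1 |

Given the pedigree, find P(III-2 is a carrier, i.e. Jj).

2/3

II-2 is unaffected so carries J and passed j to III-1 (jj), so II-2 is Jj.
II-4 is unaffected so carries J and passed j to III-1 (jj), so II-4 is Jj.
Their cross gives offspring ratios 1/4 JJ : 1/2 Jj : 1/4 jj. Conditioning on III-2 being unaffected, P(Jj) = 1/2 / 3/4 = 2/3.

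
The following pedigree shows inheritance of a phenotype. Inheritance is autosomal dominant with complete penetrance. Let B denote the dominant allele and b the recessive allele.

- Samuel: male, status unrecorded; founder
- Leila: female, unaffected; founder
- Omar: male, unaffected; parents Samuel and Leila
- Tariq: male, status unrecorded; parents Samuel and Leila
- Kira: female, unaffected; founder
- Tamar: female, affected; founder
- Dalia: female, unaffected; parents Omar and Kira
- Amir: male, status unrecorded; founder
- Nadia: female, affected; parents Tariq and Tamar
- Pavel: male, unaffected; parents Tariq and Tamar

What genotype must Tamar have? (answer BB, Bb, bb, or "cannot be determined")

Bb

From phenotype alone, Tamar is BB or Bb.
Tamar is affected so carries B and passed b to Pavel (bb), so Tamar is Bb.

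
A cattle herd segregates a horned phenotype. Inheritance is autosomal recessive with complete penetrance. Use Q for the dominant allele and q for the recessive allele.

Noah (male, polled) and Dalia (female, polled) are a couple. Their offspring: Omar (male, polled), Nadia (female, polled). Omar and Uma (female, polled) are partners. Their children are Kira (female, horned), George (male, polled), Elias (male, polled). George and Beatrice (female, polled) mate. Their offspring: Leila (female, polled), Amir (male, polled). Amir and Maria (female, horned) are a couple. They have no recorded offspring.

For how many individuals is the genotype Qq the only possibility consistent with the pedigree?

Obligate heterozygotes: Omar is polled so carries Q and passed q to Kira (qq), so Omar is Qq; Uma is polled so carries Q and passed q to Kira (qq), so Uma is Qq.
Every other individual is either homozygous by phenotype or has at least one consistent homozygous assignment, so the count is 2.

2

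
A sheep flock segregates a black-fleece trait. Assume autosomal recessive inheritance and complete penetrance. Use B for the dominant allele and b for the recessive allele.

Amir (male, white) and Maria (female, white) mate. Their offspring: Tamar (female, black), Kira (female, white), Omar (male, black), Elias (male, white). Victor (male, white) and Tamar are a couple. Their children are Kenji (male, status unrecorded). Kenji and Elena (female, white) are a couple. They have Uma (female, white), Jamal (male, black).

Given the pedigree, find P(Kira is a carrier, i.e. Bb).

2/3

Amir is white so carries B and passed b to Tamar (bb), so Amir is Bb.
Maria is white so carries B and passed b to Tamar (bb), so Maria is Bb.
Their cross gives offspring ratios 1/4 BB : 1/2 Bb : 1/4 bb. Conditioning on Kira being white, P(Bb) = 1/2 / 3/4 = 2/3.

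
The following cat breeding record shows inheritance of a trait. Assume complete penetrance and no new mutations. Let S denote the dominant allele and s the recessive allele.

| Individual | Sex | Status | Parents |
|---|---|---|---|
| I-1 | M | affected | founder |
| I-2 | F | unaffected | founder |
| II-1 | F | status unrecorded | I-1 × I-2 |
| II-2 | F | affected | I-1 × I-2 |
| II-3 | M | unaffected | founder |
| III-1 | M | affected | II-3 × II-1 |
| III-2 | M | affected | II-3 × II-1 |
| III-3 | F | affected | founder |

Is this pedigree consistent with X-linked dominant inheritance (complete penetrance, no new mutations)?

A consistent assignment under X-linked dominant exists: I-1 X^S Y, I-2 X^s X^s, II-1 X^S X^s, II-2 X^S X^s, II-3 X^s Y, III-1 X^S Y, III-2 X^S Y, III-3 X^S X^S.
In this assignment every recorded phenotype matches its genotype and every non-founder's genotype is obtainable from its parents' genotypes, so the pedigree is consistent.

Yes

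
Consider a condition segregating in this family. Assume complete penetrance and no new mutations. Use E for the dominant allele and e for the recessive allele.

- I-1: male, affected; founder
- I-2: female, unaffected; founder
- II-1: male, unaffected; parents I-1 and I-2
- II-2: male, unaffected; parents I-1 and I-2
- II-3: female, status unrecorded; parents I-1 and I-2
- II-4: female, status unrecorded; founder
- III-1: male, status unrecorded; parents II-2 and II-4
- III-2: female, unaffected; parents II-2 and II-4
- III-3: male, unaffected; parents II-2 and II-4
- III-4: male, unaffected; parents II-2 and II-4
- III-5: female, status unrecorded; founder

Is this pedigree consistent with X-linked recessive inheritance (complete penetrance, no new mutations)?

Yes

A consistent assignment under X-linked recessive exists: I-1 X^e Y, I-2 X^E X^E, II-1 X^E Y, II-2 X^E Y, II-3 X^E X^e, II-4 X^E X^E, III-1 X^E Y, III-2 X^E X^E, III-3 X^E Y, III-4 X^E Y, III-5 X^E X^E.
In this assignment every recorded phenotype matches its genotype and every non-founder's genotype is obtainable from its parents' genotypes, so the pedigree is consistent.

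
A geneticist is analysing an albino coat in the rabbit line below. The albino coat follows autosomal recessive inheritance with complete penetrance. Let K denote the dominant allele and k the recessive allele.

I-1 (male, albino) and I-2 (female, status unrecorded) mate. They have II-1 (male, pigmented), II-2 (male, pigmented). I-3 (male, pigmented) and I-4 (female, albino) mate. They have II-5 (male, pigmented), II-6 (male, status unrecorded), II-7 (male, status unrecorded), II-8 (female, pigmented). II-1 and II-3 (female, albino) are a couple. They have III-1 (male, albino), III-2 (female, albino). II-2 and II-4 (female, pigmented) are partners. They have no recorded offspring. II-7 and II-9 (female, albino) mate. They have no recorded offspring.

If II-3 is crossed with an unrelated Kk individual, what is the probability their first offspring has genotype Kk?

1/2

II-3 is albino, so II-3 is kk.
The cross gives 1/2 Kk : 1/2 kk, so P(offspring has genotype Kk) = 1/2.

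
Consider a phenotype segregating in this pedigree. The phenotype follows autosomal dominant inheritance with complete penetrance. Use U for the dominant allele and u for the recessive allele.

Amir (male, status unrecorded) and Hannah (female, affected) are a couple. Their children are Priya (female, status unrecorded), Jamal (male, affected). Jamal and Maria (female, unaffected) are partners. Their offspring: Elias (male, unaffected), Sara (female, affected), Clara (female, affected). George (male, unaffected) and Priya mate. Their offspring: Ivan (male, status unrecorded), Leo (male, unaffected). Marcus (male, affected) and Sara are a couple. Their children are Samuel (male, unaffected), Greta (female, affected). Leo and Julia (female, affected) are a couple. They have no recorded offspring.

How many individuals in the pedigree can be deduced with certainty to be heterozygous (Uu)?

Obligate heterozygotes: Jamal is affected so carries U and passed u to Elias (uu), so Jamal is Uu; Sara is affected so carries U and received u from Maria (uu), so Sara is Uu; Clara is affected so carries U and received u from Maria (uu), so Clara is Uu; Marcus is affected so carries U and passed u to Samuel (uu), so Marcus is Uu.
Every other individual is either homozygous by phenotype or has at least one consistent homozygous assignment, so the count is 4.

4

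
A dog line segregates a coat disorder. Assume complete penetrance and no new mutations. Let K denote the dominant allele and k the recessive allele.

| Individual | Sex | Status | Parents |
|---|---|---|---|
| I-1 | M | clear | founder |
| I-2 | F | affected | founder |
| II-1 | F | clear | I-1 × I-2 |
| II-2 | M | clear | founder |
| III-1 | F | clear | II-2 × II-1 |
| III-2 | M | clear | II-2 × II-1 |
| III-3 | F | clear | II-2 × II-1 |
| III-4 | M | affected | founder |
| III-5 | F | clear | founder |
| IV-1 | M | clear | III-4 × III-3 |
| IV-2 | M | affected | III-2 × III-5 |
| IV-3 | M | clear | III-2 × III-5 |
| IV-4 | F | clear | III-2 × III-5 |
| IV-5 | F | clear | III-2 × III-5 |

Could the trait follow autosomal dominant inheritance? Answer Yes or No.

Under autosomal dominant, IV-2 (affected, male) cannot arise from III-2 (clear) × III-5 (clear).

No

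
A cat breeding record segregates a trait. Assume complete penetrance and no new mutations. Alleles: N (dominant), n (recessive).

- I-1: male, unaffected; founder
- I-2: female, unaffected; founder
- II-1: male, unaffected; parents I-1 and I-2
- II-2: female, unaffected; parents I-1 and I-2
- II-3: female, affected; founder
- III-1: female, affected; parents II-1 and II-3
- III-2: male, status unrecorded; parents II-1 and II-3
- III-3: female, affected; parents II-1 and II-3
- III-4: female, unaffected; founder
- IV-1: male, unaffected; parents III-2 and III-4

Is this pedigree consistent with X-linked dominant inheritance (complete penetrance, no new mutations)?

A consistent assignment under X-linked dominant exists: I-1 X^n Y, I-2 X^n X^n, II-1 X^n Y, II-2 X^n X^n, II-3 X^N X^N, III-1 X^N X^n, III-2 X^N Y, III-3 X^N X^n, III-4 X^n X^n, IV-1 X^n Y.
In this assignment every recorded phenotype matches its genotype and every non-founder's genotype is obtainable from its parents' genotypes, so the pedigree is consistent.

Yes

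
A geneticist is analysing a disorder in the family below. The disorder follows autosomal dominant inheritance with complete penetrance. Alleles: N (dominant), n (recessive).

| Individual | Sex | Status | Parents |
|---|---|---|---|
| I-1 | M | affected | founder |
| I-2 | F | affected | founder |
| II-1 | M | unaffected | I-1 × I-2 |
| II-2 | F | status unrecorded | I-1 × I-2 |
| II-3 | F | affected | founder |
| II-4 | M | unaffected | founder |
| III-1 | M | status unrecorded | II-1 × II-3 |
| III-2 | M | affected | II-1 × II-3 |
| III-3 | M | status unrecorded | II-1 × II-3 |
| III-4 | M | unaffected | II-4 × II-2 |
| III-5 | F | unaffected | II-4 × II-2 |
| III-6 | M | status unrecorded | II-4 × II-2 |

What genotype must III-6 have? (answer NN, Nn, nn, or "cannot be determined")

III-6's phenotype is unrecorded, and no parent or child forces a single allele at both positions; consistent genotype assignments exist with III-6 as Nn or nn.

cannot be determined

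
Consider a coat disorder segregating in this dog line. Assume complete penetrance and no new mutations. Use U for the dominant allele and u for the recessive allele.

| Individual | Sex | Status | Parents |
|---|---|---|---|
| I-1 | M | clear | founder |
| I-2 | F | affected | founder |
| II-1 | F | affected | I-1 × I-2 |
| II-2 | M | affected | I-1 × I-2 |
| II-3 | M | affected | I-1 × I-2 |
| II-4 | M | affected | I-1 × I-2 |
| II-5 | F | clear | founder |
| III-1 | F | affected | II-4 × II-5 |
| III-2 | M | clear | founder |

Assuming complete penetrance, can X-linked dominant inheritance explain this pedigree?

Yes

A consistent assignment under X-linked dominant exists: I-1 X^u Y, I-2 X^U X^U, II-1 X^U X^u, II-2 X^U Y, II-3 X^U Y, II-4 X^U Y, II-5 X^u X^u, III-1 X^U X^u, III-2 X^u Y.
In this assignment every recorded phenotype matches its genotype and every non-founder's genotype is obtainable from its parents' genotypes, so the pedigree is consistent.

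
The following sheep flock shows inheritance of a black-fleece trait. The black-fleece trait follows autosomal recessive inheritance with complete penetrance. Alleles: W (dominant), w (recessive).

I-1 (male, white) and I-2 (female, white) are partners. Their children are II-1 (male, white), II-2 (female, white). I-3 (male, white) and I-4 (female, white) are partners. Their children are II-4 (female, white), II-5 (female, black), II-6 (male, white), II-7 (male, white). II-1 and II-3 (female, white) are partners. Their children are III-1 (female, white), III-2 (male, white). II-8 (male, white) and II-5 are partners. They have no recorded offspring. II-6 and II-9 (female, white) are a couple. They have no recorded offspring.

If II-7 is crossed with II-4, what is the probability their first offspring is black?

I-3 is white so carries W and passed w to II-5 (ww), so I-3 is Ww.
I-4 is white so carries W and passed w to II-5 (ww), so I-4 is Ww.
II-7 is a white offspring of I-3 (Ww) × I-4 (Ww), whose cross gives 1/4 WW : 1/2 Ww : 1/4 ww; conditioning on being white, II-7 is WW with probability 1/3, Ww with probability 2/3.
II-4 is a white offspring of I-3 (Ww) × I-4 (Ww), whose cross gives 1/4 WW : 1/2 Ww : 1/4 ww; conditioning on being white, II-4 is WW with probability 1/3, Ww with probability 2/3.
Summing over parental genotype combinations, P(offspring is black) = 4/9·1/4 = 1/9.

1/9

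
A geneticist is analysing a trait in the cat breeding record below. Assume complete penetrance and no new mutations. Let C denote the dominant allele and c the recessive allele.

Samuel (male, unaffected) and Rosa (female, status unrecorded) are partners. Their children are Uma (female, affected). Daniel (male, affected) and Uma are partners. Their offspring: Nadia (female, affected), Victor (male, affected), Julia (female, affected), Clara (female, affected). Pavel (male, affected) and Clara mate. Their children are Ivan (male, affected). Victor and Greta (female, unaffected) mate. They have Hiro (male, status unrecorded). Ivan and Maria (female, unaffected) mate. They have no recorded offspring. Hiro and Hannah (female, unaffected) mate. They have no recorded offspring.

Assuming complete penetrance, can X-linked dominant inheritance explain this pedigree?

Yes

A consistent assignment under X-linked dominant exists: Samuel X^c Y, Rosa X^C X^C, Uma X^C X^c, Daniel X^C Y, Nadia X^C X^C, Victor X^C Y, Julia X^C X^C, Clara X^C X^C, Pavel X^C Y, Greta X^c X^c, Ivan X^C Y, Maria X^c X^c, Hiro X^c Y, Hannah X^c X^c.
In this assignment every recorded phenotype matches its genotype and every non-founder's genotype is obtainable from its parents' genotypes, so the pedigree is consistent.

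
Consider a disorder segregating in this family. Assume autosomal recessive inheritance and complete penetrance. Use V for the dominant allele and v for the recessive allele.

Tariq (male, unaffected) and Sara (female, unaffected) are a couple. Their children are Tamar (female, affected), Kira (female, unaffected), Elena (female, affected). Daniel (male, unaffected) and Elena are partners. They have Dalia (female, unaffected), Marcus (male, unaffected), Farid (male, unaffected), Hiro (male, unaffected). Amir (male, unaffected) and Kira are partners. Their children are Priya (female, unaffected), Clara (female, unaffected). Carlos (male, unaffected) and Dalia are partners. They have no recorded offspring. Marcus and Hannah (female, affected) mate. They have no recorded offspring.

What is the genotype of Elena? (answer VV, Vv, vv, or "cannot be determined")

Elena is affected, so Elena is vv.

vv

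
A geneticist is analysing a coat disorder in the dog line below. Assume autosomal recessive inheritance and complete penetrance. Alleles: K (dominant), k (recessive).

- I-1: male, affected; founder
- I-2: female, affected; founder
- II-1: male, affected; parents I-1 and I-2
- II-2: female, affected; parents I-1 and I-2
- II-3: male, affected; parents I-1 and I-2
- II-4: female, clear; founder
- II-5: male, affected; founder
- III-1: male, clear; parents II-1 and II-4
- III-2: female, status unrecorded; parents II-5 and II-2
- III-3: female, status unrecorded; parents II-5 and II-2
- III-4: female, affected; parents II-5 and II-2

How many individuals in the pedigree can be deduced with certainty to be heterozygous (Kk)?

Obligate heterozygotes: III-1 is clear so carries K and received k from II-1 (kk), so III-1 is Kk.
Every other individual is either homozygous by phenotype or has at least one consistent homozygous assignment, so the count is 1.

1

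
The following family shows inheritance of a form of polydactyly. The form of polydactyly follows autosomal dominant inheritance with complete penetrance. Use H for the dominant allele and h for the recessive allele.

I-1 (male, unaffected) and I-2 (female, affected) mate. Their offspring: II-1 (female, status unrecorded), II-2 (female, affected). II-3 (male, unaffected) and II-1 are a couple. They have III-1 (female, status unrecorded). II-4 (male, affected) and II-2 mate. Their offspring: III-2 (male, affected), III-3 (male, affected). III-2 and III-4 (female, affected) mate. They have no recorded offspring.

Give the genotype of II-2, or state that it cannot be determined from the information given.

From phenotype alone, II-2 is HH or Hh.
II-2 is affected so carries H and received h from I-1 (hh), so II-2 is Hh.

Hh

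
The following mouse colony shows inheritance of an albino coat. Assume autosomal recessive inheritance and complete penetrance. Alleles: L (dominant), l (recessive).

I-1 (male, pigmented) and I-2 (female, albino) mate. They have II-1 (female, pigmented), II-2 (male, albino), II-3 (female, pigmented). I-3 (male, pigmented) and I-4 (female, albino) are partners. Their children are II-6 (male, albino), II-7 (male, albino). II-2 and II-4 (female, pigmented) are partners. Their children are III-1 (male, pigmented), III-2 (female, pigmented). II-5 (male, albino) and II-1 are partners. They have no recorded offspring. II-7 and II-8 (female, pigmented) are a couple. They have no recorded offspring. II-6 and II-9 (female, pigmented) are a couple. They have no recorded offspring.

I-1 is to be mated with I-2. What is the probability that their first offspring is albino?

I-1 is pigmented so carries L and passed l to II-2 (ll), so I-1 is Ll.
I-2 is albino, so I-2 is ll.
The cross gives 1/2 Ll : 1/2 ll, so P(offspring is albino) = 1/2.

1/2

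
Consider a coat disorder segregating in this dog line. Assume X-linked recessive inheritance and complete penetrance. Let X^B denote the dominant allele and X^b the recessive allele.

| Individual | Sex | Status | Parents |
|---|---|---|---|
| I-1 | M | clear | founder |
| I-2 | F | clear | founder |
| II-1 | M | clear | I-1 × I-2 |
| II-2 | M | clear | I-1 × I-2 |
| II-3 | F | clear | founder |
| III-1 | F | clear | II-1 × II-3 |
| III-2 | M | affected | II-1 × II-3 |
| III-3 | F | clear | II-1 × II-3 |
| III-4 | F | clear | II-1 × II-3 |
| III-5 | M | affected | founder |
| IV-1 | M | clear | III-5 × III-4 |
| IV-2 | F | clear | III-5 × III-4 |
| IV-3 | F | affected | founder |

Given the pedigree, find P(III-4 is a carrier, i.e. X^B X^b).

II-1 is clear, so II-1 is X^B Y.
II-3 is clear so carries B and passed b to III-2 (X^b Y), so II-3 is X^B X^b.
Their cross gives offspring ratios 1/2 X^B X^B : 1/2 X^B X^b. Conditioning on III-4 being clear, P(X^B X^b) = 1/2 / 1 = 1/2 before taking III-4's own offspring into account.
III-5 is affected, so III-5 is X^b Y.
Now use III-4's offspring. Probability of each recorded status — clear son IV-1: 1/2 if III-4 is X^B X^b, 1 if X^B X^B; clear daughter IV-2: 1/2 if III-4 is X^B X^b, 1 if X^B X^B.
Bayes: P(X^B X^b) = 1/2·1/4 / (1/2·1/4 + 1/2·1) = 1/5.

1/5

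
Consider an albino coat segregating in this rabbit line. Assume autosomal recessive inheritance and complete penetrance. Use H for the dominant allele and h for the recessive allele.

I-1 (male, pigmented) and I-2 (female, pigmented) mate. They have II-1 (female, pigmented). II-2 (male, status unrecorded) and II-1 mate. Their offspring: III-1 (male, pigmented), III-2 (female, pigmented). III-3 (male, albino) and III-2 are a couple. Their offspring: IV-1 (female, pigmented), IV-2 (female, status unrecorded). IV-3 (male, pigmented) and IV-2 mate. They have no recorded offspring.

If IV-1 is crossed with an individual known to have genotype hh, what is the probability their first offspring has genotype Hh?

1/2

IV-1 is pigmented so carries H and received h from III-3 (hh), so IV-1 is Hh.
The cross gives 1/2 Hh : 1/2 hh, so P(offspring has genotype Hh) = 1/2.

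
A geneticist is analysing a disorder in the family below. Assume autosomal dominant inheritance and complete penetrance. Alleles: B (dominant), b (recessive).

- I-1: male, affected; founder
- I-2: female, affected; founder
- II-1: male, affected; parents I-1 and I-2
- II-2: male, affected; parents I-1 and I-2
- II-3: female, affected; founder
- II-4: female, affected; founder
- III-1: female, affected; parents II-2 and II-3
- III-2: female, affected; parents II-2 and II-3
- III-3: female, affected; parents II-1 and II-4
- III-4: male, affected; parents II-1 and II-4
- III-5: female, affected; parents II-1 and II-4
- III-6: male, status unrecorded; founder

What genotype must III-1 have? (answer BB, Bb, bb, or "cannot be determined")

III-1's phenotype allows BB or Bb, and no parent or child forces a single allele at both positions; consistent genotype assignments exist with III-1 as BB or Bb.

cannot be determined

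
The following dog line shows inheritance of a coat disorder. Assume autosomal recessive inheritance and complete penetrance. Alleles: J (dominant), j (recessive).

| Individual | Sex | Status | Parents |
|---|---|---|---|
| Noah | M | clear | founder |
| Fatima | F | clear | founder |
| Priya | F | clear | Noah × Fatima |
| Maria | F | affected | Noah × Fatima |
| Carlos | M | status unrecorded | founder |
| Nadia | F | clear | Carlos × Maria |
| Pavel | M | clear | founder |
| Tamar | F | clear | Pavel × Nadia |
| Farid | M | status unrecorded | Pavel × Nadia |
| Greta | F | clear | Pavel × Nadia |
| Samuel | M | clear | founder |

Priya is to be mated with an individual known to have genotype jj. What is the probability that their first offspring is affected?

Noah is clear so carries J and passed j to Maria (jj), so Noah is Jj.
Fatima is clear so carries J and passed j to Maria (jj), so Fatima is Jj.
Priya is a clear offspring of Noah (Jj) × Fatima (Jj), whose cross gives 1/4 JJ : 1/2 Jj : 1/4 jj; conditioning on being clear, Priya is JJ with probability 1/3, Jj with probability 2/3.
Summing over parental genotype combinations, P(offspring is affected) = 2/3·1/2 = 1/3.

1/3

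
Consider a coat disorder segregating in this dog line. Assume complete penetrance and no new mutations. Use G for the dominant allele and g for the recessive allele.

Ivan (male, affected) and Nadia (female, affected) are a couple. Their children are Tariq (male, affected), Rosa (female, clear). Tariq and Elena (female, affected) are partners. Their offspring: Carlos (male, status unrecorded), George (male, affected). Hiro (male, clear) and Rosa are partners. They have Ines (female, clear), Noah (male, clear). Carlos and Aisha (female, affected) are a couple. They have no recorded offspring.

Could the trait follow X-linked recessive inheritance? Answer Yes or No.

Under X-linked recessive, Rosa (clear, female) cannot arise from Ivan (affected) × Nadia (affected).

No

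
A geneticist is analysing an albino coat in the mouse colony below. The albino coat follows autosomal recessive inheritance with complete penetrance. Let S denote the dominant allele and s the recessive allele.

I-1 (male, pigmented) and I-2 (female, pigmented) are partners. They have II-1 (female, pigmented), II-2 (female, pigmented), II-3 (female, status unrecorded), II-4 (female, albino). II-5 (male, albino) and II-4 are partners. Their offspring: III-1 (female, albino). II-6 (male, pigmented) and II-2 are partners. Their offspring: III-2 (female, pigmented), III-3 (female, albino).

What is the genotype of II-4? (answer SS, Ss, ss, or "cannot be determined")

ss

II-4 is albino, so II-4 is ss.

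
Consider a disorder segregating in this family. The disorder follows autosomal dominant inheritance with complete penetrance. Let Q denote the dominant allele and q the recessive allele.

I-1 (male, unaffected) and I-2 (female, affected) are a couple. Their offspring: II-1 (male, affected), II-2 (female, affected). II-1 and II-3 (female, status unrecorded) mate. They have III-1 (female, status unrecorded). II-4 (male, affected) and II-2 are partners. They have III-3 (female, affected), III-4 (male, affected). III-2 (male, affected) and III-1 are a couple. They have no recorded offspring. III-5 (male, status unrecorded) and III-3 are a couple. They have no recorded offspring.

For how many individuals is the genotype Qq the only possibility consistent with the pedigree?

Obligate heterozygotes: II-1 is affected so carries Q and received q from I-1 (qq), so II-1 is Qq; II-2 is affected so carries Q and received q from I-1 (qq), so II-2 is Qq.
Every other individual is either homozygous by phenotype or has at least one consistent homozygous assignment, so the count is 2.

2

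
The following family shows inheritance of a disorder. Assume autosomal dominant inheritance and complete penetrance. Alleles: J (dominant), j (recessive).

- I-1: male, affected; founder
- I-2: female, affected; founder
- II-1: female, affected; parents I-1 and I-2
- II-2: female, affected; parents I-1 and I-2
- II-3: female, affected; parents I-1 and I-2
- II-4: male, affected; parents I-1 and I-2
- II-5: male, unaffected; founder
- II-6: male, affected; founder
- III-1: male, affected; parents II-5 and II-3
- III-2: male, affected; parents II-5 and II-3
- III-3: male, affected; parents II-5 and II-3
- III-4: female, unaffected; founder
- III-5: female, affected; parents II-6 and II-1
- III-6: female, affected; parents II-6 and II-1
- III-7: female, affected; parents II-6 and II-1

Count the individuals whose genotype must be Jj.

3

Obligate heterozygotes: III-1 is affected so carries J and received j from II-5 (jj), so III-1 is Jj; III-2 is affected so carries J and received j from II-5 (jj), so III-2 is Jj; III-3 is affected so carries J and received j from II-5 (jj), so III-3 is Jj.
Every other individual is either homozygous by phenotype or has at least one consistent homozygous assignment, so the count is 3.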